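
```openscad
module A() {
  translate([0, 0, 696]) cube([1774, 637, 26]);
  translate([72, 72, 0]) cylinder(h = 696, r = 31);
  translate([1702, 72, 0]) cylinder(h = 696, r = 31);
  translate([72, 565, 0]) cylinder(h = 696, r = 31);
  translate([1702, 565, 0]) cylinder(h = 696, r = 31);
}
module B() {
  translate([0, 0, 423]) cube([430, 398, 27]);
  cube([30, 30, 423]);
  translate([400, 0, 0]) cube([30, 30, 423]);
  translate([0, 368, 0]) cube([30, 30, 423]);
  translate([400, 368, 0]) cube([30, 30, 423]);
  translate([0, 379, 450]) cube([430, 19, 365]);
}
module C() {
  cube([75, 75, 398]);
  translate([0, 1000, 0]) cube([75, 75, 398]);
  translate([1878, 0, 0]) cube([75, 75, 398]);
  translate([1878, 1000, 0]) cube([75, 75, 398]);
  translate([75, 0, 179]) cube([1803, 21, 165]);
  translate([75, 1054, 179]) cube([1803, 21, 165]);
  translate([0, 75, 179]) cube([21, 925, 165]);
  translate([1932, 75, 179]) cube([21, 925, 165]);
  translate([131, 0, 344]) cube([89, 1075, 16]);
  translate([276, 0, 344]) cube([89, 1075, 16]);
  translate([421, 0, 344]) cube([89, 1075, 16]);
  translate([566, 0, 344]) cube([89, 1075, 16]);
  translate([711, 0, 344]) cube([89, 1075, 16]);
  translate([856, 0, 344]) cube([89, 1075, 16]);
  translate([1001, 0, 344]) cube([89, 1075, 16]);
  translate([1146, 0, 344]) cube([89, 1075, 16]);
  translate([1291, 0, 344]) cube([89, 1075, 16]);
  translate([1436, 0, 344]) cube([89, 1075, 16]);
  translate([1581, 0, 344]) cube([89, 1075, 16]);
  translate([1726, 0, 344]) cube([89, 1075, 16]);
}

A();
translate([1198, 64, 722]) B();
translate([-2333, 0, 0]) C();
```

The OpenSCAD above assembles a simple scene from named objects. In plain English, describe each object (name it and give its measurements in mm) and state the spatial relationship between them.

A is a table with a 1774×637 mm rectangular top, 26 mm thick, top surface at z = 722 mm, supported by four round legs of 62 mm diameter, each leg's bounding box inset 41 mm from the nearest pair of top edges, running from the floor.

B is a chair. The seat is a 430×398×27 mm slab with its top at z = 450 mm, on four 30×30 mm corner legs (flush with the seat edges, standing on z = 0). A flat backrest 19 mm thick, 365 mm tall, spans the full seat width and rises from the seat top along its +y edge, rear face flush with the rear of the seat.

C is a bed frame 1953 mm long (x) by 1075 mm wide (y). Four 75×75 mm corner posts, 398 mm tall, at the corners of the footprint. Four rails of 21 mm thickness and 165 mm height run between adjacent posts with their undersides at z = 179 mm, their outer faces flush with the outside of the frame (the two x-running rails run between the posts' inner faces; the two y-running rails run between the posts' inner faces). 12 slats, each 89 mm wide (x) and 16 mm thick, lie across the top of the two x-running rails, running the full 1075 mm width of the frame in y; the slats are evenly spaced along x between the inner faces of the end posts with equal gaps (rounded down to the nearest mm) at the −x end and between each pair — any rounding remainder accumulates at the +x end.

The chair is on top of the table. The bed frame is on the floor beside the table on its −x side.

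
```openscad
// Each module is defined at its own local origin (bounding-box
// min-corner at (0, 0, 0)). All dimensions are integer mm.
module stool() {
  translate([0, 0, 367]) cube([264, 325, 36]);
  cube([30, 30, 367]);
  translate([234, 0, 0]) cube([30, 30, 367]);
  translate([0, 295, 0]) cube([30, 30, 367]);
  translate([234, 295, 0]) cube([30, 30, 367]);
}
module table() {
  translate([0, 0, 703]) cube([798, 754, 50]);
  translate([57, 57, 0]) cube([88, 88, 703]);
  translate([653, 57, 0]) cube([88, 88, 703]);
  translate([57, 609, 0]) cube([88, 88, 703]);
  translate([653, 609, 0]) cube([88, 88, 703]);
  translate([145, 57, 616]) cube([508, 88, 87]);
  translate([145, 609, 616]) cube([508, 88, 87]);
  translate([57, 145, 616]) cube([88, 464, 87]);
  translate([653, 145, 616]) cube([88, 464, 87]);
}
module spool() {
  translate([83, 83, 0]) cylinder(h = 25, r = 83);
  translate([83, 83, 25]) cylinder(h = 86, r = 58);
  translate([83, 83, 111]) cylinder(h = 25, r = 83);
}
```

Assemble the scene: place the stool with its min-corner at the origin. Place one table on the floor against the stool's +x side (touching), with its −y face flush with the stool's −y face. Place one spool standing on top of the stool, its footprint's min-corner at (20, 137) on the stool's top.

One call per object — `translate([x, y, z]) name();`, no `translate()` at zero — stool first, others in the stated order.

stool();
translate([264, 0, 0]) table();
translate([20, 137, 403]) spool();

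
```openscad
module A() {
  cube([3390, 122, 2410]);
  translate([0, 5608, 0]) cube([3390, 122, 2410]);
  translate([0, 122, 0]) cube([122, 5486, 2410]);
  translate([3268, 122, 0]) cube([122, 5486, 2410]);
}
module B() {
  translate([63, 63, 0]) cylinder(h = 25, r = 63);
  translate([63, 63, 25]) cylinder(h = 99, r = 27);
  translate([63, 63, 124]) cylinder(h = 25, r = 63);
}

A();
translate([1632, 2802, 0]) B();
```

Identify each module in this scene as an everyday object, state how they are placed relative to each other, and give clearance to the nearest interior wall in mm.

Clearances: x = 1510, y = 2680; minimum 1510 mm.

A is a house frame. B is a spool. The spool sits inside the house frame, centred. The clearance to the nearest interior wall is 1510 mm.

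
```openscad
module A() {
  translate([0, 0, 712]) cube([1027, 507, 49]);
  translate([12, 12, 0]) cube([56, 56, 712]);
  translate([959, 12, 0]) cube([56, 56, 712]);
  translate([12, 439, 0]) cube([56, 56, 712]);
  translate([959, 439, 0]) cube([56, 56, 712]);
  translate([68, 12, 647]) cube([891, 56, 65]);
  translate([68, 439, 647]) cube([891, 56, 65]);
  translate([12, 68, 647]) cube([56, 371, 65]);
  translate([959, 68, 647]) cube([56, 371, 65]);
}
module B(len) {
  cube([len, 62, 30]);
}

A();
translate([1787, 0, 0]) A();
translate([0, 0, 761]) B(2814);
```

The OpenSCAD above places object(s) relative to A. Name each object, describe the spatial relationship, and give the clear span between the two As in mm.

Second table starts at x = 1787; first ends at x = 1027; clear span = 1787 − 1027 = 760 mm.

A is a table. B is a beam. A beam spans the tops of two tables. The clear span between the two tables is 760 mm.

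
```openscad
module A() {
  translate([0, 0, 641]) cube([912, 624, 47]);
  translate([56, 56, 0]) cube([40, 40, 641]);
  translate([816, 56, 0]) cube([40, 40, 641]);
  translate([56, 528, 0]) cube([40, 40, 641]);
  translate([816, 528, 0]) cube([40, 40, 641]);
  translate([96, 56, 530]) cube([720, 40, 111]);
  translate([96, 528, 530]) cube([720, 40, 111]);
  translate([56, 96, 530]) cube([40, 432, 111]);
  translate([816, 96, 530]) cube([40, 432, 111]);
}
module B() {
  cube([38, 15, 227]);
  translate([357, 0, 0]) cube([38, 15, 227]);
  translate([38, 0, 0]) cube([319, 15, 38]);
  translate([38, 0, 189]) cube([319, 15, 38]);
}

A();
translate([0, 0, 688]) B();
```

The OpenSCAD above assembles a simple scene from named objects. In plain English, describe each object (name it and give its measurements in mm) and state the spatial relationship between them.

A is a rectangular dining table. The top is 912×624×47 mm with its upper surface at z = 688 mm. It stands on four 40×40 mm square legs, each inset 56 mm from the nearest pair of top edges, running from the floor to the underside of the top. Four apron rails, 40 mm thick and 111 mm tall, run between adjacent legs with their top edges flush with the underside of the top and their outer faces flush with the legs' outer faces.

B is a picture frame with a 319×151 mm rectangular opening (x by z) and a uniform 38 mm border on every side. Frame depth is 15 mm along y. It is built from two vertical stiles running the full outside height and two horizontal rails spanning the gap between the stiles.

The picture frame is on top of the table.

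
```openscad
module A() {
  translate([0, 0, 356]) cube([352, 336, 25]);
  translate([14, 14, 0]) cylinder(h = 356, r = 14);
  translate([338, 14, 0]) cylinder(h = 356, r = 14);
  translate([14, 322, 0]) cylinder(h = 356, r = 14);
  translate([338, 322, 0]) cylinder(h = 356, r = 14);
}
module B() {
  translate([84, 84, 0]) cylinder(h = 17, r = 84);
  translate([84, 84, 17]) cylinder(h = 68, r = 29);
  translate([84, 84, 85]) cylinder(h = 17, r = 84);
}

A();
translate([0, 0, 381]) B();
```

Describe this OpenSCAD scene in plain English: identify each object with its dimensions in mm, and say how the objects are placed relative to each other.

A is a simple wooden stool: a rectangular seat 352 mm (x) by 336 mm (y), 25 mm thick, top face at z = 381 mm, on four round legs, each 28 mm in diameter. The legs rest on z = 0, each leg's axis is inset half a diameter from the nearest pair of seat edges (so the leg's bounding box is flush with the corner).

B is a spool: two coaxial disc flanges of radius 84 mm and thickness 17 mm, joined by a core cylinder of radius 29 mm and height 68 mm. The lower flange rests on z = 0 and the three cylinders share a vertical axis.

The spool is on top of the stool.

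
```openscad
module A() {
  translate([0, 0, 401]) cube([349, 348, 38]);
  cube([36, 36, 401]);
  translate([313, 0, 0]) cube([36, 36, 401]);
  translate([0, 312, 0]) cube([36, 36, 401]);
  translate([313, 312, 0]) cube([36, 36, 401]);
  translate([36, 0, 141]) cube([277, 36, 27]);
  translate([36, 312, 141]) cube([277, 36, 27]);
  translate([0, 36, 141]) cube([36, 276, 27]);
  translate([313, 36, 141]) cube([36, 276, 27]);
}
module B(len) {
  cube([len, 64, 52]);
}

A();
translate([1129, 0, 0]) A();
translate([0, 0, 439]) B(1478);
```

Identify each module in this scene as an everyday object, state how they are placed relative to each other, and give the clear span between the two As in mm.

Second stool starts at x = 1129; first ends at x = 349; clear span = 1129 − 349 = 780 mm.

A is a stool. B is a beam. A beam spans the tops of two stools. The clear span between the two stools is 780 mm.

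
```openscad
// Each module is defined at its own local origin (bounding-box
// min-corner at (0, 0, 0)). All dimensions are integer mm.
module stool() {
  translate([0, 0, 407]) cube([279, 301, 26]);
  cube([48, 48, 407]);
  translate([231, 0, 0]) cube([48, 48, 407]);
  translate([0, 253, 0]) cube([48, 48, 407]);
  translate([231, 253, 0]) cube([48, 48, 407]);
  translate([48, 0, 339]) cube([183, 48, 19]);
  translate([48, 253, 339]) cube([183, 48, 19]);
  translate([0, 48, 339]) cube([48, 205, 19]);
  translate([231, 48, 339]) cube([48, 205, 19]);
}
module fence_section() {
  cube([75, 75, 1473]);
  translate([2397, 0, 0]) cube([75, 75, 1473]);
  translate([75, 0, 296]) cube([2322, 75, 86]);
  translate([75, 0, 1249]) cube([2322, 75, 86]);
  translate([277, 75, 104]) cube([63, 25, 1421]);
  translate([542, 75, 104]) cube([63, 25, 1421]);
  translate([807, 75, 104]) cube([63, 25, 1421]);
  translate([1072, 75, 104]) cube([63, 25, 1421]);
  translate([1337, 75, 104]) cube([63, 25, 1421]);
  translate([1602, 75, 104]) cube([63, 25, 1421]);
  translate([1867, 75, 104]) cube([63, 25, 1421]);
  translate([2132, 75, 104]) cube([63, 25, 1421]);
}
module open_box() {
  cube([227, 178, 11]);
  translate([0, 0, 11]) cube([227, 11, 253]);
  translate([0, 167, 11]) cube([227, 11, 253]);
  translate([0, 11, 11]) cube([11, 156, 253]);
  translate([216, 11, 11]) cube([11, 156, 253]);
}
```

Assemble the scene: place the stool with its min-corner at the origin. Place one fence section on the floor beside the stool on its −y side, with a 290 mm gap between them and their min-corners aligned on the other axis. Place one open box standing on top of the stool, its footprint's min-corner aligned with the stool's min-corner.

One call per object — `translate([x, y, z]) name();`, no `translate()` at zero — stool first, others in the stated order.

stool();
translate([0, -390, 0]) fence_section();
translate([0, 0, 433]) open_box();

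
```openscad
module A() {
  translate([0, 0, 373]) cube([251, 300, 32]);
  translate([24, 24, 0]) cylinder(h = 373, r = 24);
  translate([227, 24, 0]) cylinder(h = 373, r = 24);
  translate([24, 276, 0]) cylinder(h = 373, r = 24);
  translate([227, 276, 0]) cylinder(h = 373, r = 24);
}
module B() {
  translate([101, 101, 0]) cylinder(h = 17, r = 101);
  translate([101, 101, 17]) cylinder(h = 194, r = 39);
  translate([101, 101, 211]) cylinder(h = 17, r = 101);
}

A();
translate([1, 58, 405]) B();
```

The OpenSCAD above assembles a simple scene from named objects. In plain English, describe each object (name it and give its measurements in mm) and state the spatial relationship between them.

A is a four-legged stool. The seat is a 251×300×32 mm slab whose top surface is at z = 405 mm; four round legs, each 48 mm in diameter, run from the floor (z = 0) to the underside of the seat, each leg's axis is inset half a diameter from the nearest pair of seat edges (so the leg's bounding box is flush with the corner).

B is a spool: two coaxial disc flanges of radius 101 mm and thickness 17 mm, joined by a core cylinder of radius 39 mm and height 194 mm. The lower flange rests on z = 0 and the three cylinders share a vertical axis.

The spool is on top of the stool.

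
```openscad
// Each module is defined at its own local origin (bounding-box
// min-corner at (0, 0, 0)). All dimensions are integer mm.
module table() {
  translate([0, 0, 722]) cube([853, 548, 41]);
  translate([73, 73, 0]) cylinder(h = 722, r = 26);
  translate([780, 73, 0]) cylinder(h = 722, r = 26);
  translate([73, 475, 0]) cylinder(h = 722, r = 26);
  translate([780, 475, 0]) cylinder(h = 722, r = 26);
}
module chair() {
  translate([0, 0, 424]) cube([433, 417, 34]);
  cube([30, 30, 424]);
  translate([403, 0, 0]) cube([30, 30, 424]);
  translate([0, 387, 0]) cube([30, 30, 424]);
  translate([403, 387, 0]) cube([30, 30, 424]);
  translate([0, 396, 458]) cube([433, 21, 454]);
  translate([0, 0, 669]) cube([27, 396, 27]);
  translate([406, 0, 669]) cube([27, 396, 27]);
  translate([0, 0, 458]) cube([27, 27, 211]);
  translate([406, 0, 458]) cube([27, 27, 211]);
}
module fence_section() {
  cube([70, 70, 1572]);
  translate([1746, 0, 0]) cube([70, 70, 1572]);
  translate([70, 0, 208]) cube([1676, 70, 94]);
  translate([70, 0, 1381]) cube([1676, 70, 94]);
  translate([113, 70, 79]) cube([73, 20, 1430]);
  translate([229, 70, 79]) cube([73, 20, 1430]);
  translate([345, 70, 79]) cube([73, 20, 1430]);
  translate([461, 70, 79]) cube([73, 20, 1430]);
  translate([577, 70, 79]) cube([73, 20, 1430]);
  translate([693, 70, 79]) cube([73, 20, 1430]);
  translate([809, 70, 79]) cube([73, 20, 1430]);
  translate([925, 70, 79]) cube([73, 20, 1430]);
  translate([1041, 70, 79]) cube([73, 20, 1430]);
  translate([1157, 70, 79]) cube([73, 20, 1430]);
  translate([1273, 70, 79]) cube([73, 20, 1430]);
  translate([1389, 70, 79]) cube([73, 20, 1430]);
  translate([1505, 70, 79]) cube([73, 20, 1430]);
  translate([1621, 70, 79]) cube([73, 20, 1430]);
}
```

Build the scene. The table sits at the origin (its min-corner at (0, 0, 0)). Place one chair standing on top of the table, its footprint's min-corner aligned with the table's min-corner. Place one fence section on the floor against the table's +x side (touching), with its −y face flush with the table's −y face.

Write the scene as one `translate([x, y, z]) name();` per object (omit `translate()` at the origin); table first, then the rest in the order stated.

table();
translate([0, 0, 763]) chair();
translate([853, 0, 0]) fence_section();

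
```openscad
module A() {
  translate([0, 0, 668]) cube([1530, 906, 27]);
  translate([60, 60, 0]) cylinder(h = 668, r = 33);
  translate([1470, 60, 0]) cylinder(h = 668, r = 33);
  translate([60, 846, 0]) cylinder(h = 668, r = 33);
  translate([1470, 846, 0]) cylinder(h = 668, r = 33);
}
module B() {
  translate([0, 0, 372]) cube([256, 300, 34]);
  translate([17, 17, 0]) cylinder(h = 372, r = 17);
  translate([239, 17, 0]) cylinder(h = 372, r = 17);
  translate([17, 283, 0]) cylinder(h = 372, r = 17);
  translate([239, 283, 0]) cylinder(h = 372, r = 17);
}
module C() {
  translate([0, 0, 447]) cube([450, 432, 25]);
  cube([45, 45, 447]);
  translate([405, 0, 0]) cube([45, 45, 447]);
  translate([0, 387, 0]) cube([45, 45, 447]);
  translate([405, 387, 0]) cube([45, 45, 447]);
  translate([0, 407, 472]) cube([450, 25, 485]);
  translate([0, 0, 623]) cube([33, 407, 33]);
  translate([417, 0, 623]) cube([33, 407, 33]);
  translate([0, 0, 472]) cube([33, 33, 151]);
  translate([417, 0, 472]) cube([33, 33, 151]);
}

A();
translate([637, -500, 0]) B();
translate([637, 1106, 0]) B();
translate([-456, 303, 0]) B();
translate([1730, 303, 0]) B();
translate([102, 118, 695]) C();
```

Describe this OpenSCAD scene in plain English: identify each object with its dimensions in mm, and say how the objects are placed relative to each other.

A is a table: top 1530 mm (x) × 906 mm (y), 27 mm thick, upper face at z = 695 mm, on four round legs of 66 mm diameter, each leg's bounding box inset 27 mm from the nearest pair of top edges, running from z = 0 to the bottom of the top.

B is a four-legged stool. The seat is 256×300 mm, 34 mm thick, top at z = 406 mm. It stands on four round legs, each 34 mm in diameter, from z = 0 to the seat underside, each leg's axis is inset half a diameter from the nearest pair of seat edges (so the leg's bounding box is flush with the corner).

C is a chair. The seat is a 450×432×25 mm slab with its top at z = 472 mm, on four 45×45 mm corner legs (flush with the seat edges, standing on z = 0). A flat backrest 25 mm thick, 485 mm tall, spans the full seat width and rises from the seat top along its +y edge, rear face flush with the rear of the seat. Two armrests of 33×33 mm section run along each side from the seat's front edge to the front of the backrest, top faces 184 mm above the seat top and outer faces flush with the seat's x-edges; a 33×33 mm post under the front of each armrest stands on the seat at the front corner.

Four stools sit around the table at the −y, +y, −x, +x sides. The chair is on top of the table.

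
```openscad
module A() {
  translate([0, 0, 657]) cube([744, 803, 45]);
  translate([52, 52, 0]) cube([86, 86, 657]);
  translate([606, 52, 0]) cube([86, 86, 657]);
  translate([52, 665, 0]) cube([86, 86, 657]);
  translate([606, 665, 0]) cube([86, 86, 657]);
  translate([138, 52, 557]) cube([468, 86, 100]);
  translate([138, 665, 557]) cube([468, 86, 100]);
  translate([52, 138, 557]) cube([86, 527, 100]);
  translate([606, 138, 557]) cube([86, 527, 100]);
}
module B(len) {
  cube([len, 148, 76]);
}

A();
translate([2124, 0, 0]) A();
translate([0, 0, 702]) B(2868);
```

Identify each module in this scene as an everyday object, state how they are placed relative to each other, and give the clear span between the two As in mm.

A is a table. B is a beam. A beam spans the tops of two tables. The clear span between the two tables is 1380 mm.

Second table starts at x = 2124; first ends at x = 744; clear span = 2124 − 744 = 1380 mm.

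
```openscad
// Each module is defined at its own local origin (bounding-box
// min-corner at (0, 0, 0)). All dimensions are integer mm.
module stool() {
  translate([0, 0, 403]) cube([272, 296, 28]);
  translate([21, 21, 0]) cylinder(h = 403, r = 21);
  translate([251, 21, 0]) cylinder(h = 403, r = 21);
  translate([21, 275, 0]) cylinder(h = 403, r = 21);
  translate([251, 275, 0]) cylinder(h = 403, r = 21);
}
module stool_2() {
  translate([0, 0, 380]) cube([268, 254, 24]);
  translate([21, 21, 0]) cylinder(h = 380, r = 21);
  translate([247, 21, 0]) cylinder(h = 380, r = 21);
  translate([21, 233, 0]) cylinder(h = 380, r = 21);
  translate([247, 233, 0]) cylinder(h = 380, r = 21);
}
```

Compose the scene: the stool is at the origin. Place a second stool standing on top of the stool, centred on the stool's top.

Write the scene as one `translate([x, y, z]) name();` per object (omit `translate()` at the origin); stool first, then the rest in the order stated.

stool();
translate([2, 21, 431]) stool_2();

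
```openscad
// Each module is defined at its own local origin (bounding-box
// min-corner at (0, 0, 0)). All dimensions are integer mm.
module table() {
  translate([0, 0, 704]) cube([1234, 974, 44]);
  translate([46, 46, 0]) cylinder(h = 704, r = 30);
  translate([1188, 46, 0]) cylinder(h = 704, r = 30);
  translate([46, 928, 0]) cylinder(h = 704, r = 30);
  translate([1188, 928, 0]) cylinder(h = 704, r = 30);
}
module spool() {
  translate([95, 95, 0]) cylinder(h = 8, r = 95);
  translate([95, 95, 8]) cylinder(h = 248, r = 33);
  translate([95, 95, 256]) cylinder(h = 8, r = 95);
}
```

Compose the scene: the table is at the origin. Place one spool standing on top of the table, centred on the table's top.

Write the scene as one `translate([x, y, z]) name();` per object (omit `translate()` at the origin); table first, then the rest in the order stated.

table();
translate([522, 392, 748]) spool();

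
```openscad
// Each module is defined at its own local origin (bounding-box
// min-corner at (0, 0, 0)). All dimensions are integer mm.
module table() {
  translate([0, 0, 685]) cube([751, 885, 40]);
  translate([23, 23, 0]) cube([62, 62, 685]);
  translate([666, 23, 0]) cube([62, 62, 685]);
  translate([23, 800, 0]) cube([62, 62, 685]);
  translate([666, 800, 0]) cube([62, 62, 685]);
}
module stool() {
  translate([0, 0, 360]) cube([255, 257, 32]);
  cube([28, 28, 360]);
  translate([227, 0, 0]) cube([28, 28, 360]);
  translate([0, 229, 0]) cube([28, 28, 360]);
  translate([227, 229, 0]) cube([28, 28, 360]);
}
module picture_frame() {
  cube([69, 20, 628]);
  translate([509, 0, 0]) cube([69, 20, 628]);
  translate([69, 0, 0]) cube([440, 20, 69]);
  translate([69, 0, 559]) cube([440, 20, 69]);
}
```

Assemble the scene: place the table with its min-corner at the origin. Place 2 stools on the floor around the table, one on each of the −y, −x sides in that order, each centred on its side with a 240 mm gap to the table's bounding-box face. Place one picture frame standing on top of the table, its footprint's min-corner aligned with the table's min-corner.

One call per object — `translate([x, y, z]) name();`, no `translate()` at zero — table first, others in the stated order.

table();
translate([248, -497, 0]) stool();
translate([-495, 314, 0]) stool();
translate([0, 0, 725]) picture_frame();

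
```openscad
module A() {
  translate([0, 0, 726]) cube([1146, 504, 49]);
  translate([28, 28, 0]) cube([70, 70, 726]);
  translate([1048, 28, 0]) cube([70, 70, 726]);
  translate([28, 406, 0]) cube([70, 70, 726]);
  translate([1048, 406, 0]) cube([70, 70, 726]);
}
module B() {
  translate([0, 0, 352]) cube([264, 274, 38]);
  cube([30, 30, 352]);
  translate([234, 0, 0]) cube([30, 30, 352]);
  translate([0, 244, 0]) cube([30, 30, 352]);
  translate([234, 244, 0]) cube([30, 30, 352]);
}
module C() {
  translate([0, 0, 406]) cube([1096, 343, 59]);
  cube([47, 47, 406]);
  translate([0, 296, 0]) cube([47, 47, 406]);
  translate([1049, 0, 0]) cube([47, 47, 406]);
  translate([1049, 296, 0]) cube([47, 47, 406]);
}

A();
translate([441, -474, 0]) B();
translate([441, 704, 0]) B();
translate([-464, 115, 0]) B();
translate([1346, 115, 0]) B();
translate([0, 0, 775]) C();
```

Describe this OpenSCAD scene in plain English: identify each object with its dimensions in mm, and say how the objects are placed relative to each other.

A is a rectangular dining table. The top is 1146×504×49 mm with its upper surface at z = 775 mm. It stands on four 70×70 mm square legs, each inset 28 mm from the nearest pair of top edges, running from the floor to the underside of the top.

B is a four-legged stool. The seat is a 264×274×38 mm slab whose top surface is at z = 390 mm; four square legs, each 30×30 mm in cross-section, run from the floor (z = 0) to the underside of the seat, each flush with a corner of the seat.

C is a bench: a 1096×343 mm seat slab, 59 mm thick, top at z = 465 mm, on four 47×47 mm square legs flush with the seat corners and standing on z = 0.

Four stools sit around the table at the −y, +y, −x, +x sides. The bench is on top of the table.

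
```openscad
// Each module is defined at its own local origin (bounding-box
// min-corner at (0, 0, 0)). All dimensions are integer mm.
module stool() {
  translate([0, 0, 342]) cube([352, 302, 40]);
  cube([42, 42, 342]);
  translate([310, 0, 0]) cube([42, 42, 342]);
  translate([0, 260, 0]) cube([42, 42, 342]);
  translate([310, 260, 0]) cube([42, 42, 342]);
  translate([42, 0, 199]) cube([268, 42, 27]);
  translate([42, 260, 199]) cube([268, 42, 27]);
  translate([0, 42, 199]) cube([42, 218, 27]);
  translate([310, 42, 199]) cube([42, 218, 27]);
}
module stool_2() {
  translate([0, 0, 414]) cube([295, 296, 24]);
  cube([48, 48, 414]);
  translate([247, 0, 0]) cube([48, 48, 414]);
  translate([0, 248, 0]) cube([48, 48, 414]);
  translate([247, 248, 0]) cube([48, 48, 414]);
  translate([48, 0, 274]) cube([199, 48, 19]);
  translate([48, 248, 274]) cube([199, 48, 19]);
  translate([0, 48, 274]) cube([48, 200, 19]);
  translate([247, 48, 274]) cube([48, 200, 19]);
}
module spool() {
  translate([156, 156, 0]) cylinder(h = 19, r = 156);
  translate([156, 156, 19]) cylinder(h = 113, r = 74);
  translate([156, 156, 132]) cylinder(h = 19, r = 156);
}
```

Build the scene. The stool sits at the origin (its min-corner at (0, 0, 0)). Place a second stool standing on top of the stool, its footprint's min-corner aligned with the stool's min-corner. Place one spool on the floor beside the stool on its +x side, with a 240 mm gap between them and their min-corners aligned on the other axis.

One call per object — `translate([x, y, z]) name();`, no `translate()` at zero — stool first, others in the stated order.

stool();
translate([0, 0, 382]) stool_2();
translate([592, 0, 0]) spool();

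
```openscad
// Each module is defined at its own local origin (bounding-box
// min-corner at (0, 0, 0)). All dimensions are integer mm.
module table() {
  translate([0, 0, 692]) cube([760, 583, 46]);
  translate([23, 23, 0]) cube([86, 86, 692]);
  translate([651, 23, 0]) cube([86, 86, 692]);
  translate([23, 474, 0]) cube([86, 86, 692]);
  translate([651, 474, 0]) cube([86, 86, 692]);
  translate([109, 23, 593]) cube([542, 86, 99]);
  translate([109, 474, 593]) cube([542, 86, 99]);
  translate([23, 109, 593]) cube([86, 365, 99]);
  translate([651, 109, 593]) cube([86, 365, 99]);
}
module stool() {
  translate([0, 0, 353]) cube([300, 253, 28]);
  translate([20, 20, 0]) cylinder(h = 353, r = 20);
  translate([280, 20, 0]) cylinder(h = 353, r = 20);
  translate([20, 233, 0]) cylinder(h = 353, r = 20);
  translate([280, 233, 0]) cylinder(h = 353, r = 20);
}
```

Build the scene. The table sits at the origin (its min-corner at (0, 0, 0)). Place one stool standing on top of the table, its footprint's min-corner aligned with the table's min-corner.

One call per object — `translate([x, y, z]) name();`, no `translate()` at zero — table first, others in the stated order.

table();
translate([0, 0, 738]) stool();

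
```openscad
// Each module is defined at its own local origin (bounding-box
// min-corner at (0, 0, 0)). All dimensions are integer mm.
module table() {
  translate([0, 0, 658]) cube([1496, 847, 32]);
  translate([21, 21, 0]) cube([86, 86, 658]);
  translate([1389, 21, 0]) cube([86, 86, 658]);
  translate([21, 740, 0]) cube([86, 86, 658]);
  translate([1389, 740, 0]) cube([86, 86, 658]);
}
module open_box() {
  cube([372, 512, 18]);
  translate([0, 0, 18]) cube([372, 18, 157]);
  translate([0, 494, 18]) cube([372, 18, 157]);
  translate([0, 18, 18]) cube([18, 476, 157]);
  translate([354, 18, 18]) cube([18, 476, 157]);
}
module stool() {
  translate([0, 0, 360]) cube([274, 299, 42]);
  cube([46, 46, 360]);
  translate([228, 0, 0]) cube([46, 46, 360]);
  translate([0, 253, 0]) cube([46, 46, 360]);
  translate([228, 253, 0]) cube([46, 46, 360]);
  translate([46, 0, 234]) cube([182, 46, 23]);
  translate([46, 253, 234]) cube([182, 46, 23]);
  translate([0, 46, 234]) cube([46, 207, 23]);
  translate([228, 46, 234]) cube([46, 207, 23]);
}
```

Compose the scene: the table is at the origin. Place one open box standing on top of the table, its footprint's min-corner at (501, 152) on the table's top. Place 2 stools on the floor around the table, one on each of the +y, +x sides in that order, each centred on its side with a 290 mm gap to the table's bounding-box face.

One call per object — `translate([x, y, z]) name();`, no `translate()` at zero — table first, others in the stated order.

table();
translate([501, 152, 690]) open_box();
translate([611, 1137, 0]) stool();
translate([1786, 274, 0]) stool();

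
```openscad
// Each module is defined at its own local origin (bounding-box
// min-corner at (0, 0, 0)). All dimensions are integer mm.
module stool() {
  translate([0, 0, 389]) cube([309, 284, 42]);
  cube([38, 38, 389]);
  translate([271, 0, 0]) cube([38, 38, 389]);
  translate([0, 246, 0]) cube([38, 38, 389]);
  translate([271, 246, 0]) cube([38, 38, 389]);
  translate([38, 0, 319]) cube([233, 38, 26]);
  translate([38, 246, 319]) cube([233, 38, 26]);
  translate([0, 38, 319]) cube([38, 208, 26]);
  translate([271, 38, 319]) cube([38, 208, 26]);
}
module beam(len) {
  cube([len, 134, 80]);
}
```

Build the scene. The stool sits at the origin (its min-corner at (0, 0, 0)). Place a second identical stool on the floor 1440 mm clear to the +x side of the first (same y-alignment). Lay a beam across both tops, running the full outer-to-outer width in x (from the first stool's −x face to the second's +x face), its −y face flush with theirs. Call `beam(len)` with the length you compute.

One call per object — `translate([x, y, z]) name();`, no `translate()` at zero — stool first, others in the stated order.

stool();
translate([1749, 0, 0]) stool();
translate([0, 0, 431]) beam(2058);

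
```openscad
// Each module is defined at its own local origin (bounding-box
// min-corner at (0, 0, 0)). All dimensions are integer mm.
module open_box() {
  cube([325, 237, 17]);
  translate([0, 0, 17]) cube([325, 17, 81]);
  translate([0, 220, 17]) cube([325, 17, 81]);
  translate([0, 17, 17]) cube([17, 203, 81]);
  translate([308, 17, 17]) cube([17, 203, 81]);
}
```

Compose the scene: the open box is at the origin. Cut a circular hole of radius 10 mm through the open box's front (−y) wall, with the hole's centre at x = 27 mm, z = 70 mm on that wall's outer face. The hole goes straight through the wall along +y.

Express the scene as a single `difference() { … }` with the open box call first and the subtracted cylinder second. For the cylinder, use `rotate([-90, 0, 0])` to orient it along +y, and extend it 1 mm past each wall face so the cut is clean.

difference() {
  open_box();
  translate([27, -1, 70]) rotate([-90, 0, 0]) cylinder(h = 19, r = 10);
}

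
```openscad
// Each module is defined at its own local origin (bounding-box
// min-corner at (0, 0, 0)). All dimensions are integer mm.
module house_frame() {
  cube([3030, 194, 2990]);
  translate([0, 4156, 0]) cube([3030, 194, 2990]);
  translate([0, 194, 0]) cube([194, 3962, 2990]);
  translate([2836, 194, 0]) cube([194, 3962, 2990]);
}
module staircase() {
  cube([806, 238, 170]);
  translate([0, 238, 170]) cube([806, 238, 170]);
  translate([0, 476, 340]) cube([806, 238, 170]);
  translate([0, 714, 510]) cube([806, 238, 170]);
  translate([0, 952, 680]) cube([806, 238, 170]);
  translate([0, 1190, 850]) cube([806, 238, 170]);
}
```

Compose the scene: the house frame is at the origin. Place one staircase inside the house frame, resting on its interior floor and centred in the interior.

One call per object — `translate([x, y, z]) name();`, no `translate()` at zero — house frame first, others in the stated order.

house_frame();
translate([1112, 1461, 0]) staircase();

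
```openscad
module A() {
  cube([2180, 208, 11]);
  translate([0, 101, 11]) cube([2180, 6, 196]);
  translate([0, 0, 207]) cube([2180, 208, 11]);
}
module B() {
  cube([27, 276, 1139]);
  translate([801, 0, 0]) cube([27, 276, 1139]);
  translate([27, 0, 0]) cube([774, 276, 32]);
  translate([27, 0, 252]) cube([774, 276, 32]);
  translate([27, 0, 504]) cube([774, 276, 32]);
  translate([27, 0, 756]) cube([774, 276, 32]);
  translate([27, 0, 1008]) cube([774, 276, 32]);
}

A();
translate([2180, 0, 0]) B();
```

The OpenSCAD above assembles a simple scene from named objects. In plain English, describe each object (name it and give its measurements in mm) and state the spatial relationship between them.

A is an I-beam lying along x, 2180 mm long. Overall section height 218 mm. Two flanges 208 mm wide (y) and 11 mm thick, one on the floor and one at the top; a web 6 mm thick runs between them, centred on the flange width.

B is an open bookshelf. Two side panels, each 27 mm thick, 276 mm deep and 1139 mm tall, stand 828 mm apart (outside-to-outside). Between them sit 5 shelves, each 32 mm thick and 276 mm deep, spanning the full gap between the sides. The bottom shelf rests on the floor (its underside at z = 0) and the clear gap between one shelf's top and the next shelf's underside is 220 mm.

The bookshelf is against the I-beam's +x side, with their −y faces flush.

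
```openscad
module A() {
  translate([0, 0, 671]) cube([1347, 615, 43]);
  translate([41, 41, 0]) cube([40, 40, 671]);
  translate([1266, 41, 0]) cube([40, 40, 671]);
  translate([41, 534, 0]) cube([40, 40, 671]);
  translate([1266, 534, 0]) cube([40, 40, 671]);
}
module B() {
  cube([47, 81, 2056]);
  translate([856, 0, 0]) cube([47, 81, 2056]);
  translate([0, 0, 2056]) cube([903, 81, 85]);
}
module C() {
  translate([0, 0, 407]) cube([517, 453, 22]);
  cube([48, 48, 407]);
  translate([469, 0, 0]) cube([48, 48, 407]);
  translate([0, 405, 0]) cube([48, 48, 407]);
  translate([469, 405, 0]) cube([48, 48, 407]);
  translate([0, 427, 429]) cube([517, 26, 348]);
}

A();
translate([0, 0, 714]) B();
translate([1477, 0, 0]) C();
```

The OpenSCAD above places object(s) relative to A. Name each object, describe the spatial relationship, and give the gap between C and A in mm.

A is a table. B is a door frame. C is a chair. The door frame is on top of the table. The chair is on the floor beside the table on its +x side. The gap between the chair and the table is 130 mm.

The chair's nearest face is 130 mm from the table's +x face.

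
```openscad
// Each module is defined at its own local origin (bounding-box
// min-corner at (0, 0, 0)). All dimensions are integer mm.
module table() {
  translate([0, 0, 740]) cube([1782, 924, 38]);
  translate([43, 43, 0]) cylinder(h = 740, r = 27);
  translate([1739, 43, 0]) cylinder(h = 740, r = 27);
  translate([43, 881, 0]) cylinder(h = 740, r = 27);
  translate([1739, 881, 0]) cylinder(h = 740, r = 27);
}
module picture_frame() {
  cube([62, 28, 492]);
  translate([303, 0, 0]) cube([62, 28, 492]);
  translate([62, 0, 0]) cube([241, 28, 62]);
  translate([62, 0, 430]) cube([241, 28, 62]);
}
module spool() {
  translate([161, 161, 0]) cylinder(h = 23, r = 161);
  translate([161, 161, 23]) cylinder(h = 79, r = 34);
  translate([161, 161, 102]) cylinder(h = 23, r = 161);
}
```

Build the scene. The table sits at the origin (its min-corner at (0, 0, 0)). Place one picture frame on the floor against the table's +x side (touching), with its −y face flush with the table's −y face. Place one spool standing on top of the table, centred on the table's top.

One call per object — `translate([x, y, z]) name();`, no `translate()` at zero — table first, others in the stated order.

table();
translate([1782, 0, 0]) picture_frame();
translate([730, 301, 778]) spool();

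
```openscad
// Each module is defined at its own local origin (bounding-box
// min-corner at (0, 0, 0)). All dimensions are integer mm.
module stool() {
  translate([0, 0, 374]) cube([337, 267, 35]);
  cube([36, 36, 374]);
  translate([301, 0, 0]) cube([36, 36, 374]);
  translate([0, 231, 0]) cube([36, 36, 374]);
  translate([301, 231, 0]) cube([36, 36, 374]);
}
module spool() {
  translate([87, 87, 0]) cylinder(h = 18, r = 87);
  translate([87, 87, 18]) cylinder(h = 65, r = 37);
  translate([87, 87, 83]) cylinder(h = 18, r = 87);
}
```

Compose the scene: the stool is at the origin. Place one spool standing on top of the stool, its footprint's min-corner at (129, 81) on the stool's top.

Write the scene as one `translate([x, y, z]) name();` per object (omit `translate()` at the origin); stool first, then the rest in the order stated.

stool();
translate([129, 81, 409]) spool();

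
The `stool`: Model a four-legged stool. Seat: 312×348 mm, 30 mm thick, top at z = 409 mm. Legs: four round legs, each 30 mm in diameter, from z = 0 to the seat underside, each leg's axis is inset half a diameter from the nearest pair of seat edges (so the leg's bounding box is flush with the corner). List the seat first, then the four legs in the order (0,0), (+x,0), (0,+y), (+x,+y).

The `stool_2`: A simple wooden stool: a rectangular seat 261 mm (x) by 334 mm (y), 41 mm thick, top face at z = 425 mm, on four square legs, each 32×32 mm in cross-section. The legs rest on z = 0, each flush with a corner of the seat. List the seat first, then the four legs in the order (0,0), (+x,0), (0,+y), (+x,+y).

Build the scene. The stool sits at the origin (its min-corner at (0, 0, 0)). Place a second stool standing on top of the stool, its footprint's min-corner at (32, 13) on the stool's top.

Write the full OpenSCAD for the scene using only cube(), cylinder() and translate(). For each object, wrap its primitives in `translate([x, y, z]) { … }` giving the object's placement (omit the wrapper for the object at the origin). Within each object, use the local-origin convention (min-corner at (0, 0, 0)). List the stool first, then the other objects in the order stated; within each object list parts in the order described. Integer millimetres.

translate([0, 0, 379]) cube([312, 348, 30]);
translate([15, 15, 0]) cylinder(h = 379, r = 15);
translate([297, 15, 0]) cylinder(h = 379, r = 15);
translate([15, 333, 0]) cylinder(h = 379, r = 15);
translate([297, 333, 0]) cylinder(h = 379, r = 15);
translate([32, 13, 409]) {
  translate([0, 0, 384]) cube([261, 334, 41]);
  cube([32, 32, 384]);
  translate([229, 0, 0]) cube([32, 32, 384]);
  translate([0, 302, 0]) cube([32, 32, 384]);
  translate([229, 302, 0]) cube([32, 32, 384]);
}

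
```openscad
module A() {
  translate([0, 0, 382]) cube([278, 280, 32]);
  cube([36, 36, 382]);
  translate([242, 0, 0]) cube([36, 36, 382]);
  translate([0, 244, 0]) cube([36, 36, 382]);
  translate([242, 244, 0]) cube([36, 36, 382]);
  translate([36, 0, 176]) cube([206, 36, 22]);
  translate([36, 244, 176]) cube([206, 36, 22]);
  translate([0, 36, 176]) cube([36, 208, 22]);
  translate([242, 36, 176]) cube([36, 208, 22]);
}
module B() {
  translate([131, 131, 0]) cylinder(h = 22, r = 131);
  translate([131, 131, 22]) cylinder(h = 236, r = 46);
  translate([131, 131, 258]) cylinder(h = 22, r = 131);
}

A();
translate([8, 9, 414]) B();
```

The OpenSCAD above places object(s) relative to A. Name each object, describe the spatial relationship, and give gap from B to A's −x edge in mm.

A is a stool. B is a spool. The spool is on top of the stool, centred. The gap from the spool to the stool's −x edge is 8 mm.

The spool's min-x is at 8; the stool's min-x is 0; gap = 8 mm.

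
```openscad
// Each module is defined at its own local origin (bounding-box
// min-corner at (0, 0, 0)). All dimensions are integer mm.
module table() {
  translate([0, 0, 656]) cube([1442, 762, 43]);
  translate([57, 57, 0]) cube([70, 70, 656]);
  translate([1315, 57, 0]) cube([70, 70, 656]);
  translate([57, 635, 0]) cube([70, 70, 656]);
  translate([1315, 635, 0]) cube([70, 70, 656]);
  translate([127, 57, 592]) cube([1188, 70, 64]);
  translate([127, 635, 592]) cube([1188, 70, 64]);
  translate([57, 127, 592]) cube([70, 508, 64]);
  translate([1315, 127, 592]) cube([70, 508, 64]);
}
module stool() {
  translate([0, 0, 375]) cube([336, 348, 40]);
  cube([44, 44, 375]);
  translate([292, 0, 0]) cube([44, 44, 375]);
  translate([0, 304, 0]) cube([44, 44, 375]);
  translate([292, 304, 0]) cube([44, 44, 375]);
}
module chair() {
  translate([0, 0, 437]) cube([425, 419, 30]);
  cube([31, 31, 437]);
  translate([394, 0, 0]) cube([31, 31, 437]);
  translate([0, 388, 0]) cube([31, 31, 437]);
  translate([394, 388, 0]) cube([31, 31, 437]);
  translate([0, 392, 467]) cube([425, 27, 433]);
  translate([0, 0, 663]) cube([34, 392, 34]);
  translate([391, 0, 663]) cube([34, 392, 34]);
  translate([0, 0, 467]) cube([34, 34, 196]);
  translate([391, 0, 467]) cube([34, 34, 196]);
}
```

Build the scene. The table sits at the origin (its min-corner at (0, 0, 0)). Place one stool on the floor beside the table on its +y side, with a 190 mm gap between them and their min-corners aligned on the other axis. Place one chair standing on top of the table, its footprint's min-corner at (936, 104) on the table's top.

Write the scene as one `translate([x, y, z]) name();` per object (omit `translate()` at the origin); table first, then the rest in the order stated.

table();
translate([0, 952, 0]) stool();
translate([936, 104, 699]) chair();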